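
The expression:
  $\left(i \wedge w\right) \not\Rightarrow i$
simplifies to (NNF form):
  $\text{False}$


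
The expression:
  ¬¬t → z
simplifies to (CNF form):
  z ∨ ¬t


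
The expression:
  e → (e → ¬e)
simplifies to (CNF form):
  ¬e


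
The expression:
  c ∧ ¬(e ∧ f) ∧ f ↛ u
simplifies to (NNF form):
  c ∧ f ∧ ¬e ∧ ¬u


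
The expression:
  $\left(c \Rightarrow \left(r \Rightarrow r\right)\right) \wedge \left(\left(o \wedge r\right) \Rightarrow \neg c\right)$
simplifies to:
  $\neg c \vee \neg o \vee \neg r$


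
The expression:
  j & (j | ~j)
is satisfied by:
  {j: True}


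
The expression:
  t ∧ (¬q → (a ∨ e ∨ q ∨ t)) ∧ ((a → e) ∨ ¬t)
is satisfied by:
  {t: True, e: True, a: False}
  {t: True, e: False, a: False}
  {t: True, a: True, e: True}


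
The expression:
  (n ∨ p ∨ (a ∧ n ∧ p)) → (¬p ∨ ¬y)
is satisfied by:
  {p: False, y: False}
  {y: True, p: False}
  {p: True, y: False}


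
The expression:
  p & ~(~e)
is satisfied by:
  {p: True, e: True}


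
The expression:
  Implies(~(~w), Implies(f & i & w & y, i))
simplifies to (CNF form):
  True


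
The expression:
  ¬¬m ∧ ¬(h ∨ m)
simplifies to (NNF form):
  False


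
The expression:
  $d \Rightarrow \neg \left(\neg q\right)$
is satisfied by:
  {q: True, d: False}
  {d: False, q: False}
  {d: True, q: True}


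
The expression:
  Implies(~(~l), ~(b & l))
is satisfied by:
  {l: False, b: False}
  {b: True, l: False}
  {l: True, b: False}


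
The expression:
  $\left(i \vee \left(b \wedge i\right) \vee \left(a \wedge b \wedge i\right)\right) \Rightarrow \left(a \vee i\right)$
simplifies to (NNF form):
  $\text{True}$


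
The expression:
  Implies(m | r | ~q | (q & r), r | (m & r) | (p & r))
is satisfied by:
  {r: True, q: True, m: False}
  {r: True, q: False, m: False}
  {r: True, m: True, q: True}
  {r: True, m: True, q: False}
  {q: True, m: False, r: False}


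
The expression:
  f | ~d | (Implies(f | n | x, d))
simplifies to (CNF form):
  True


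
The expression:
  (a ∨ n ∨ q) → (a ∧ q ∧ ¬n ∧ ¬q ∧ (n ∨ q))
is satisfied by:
  {n: False, q: False, a: False}


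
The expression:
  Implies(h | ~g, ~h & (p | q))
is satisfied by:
  {q: True, g: True, p: True, h: False}
  {q: True, g: True, h: False, p: False}
  {q: True, p: True, h: False, g: False}
  {q: True, h: False, p: False, g: False}
  {g: True, p: True, h: False, q: False}
  {g: True, h: False, p: False, q: False}
  {p: True, g: False, h: False, q: False}


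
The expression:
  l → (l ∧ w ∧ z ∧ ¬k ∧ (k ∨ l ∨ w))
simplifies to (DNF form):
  (w ∧ z ∧ ¬k) ∨ ¬l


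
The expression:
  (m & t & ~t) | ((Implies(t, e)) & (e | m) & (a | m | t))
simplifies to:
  (a & e) | (e & t) | (m & ~t)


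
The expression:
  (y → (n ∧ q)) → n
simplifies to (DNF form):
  n ∨ y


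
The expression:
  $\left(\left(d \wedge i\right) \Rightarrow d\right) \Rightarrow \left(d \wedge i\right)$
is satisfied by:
  {i: True, d: True}


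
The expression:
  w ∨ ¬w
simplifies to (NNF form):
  True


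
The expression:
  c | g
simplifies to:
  c | g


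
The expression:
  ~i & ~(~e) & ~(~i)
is never true.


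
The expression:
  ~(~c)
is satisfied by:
  {c: True}


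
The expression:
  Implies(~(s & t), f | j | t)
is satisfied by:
  {t: True, f: True, j: True}
  {t: True, f: True, j: False}
  {t: True, j: True, f: False}
  {t: True, j: False, f: False}
  {f: True, j: True, t: False}
  {f: True, j: False, t: False}
  {j: True, f: False, t: False}


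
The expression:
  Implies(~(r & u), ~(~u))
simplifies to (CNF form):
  u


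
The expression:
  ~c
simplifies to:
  ~c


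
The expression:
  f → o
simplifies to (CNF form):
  o ∨ ¬f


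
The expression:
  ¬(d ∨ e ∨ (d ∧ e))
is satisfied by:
  {d: False, e: False}


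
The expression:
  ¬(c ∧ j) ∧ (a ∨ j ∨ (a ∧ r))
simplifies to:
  (a ∧ ¬j) ∨ (j ∧ ¬c)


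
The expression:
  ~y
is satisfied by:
  {y: False}


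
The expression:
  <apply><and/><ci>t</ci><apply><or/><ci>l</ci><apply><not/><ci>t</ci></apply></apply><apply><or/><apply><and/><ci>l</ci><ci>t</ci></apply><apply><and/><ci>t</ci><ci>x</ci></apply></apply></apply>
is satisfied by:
  {t: True, l: True}


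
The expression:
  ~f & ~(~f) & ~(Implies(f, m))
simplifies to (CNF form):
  False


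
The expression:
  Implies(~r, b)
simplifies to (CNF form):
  b | r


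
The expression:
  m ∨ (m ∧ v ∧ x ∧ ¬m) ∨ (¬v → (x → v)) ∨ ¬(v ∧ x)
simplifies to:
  True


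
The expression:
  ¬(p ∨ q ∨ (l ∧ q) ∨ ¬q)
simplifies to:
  False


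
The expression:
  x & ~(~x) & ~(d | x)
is never true.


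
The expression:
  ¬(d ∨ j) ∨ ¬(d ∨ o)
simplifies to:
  ¬d ∧ (¬j ∨ ¬o)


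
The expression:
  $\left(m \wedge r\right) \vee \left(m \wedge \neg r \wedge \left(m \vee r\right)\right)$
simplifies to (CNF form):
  $m$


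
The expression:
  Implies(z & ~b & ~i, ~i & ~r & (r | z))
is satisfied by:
  {i: True, b: True, z: False, r: False}
  {i: True, z: False, b: False, r: False}
  {b: True, i: False, z: False, r: False}
  {i: False, z: False, b: False, r: False}
  {r: True, i: True, b: True, z: False}
  {r: True, i: True, z: False, b: False}
  {r: True, b: True, i: False, z: False}
  {r: True, i: False, z: False, b: False}
  {i: True, z: True, b: True, r: False}
  {i: True, z: True, r: False, b: False}
  {z: True, b: True, r: False, i: False}
  {z: True, r: False, b: False, i: False}
  {i: True, z: True, r: True, b: True}
  {i: True, z: True, r: True, b: False}
  {z: True, r: True, b: True, i: False}


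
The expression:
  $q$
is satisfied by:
  {q: True}


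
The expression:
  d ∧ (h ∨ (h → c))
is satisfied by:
  {d: True}


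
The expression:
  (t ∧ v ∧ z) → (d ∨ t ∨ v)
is always true.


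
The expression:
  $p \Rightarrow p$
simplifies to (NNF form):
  $\text{True}$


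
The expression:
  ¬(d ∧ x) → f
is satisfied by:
  {x: True, f: True, d: True}
  {x: True, f: True, d: False}
  {f: True, d: True, x: False}
  {f: True, d: False, x: False}
  {x: True, d: True, f: False}


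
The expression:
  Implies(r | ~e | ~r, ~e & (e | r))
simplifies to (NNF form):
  r & ~e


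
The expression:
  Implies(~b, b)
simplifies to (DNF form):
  b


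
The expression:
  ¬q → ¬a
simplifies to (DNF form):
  q ∨ ¬a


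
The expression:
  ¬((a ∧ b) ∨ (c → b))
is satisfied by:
  {c: True, b: False}


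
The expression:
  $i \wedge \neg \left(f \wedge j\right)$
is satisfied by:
  {i: True, j: False, f: False}
  {i: True, f: True, j: False}
  {i: True, j: True, f: False}


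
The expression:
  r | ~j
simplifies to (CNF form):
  r | ~j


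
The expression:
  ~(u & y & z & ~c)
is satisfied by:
  {c: True, u: False, z: False, y: False}
  {y: False, u: False, c: False, z: False}
  {y: True, c: True, u: False, z: False}
  {y: True, u: False, c: False, z: False}
  {z: True, c: True, y: False, u: False}
  {z: True, y: False, u: False, c: False}
  {z: True, y: True, c: True, u: False}
  {z: True, y: True, u: False, c: False}
  {c: True, u: True, z: False, y: False}
  {u: True, z: False, c: False, y: False}
  {y: True, u: True, c: True, z: False}
  {y: True, u: True, z: False, c: False}
  {c: True, u: True, z: True, y: False}
  {u: True, z: True, y: False, c: False}
  {y: True, u: True, z: True, c: True}


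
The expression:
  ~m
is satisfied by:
  {m: False}


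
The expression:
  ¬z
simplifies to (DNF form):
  ¬z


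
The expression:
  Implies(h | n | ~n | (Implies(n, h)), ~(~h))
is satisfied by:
  {h: True}


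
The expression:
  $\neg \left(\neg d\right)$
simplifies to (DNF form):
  $d$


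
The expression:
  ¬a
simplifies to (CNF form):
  ¬a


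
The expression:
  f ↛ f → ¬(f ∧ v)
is always true.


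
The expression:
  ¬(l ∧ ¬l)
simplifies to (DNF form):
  True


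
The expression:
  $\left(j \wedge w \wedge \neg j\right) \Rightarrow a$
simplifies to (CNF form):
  $\text{True}$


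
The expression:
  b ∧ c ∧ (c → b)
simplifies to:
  b ∧ c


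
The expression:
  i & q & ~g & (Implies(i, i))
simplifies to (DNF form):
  i & q & ~g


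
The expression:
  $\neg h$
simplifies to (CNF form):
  $\neg h$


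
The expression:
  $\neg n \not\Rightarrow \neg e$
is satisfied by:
  {e: True, n: False}


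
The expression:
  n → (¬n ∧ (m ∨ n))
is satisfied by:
  {n: False}


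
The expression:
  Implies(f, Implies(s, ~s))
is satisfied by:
  {s: False, f: False}
  {f: True, s: False}
  {s: True, f: False}


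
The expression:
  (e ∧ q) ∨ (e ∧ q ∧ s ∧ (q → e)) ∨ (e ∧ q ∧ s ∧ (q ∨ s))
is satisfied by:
  {e: True, q: True}


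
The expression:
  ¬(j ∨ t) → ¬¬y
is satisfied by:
  {y: True, t: True, j: True}
  {y: True, t: True, j: False}
  {y: True, j: True, t: False}
  {y: True, j: False, t: False}
  {t: True, j: True, y: False}
  {t: True, j: False, y: False}
  {j: True, t: False, y: False}


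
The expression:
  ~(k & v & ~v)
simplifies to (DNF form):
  True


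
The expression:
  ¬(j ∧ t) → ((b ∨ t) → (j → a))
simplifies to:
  a ∨ t ∨ ¬b ∨ ¬j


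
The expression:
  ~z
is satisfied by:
  {z: False}


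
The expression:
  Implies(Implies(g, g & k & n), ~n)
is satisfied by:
  {g: True, k: False, n: False}
  {k: False, n: False, g: False}
  {g: True, k: True, n: False}
  {k: True, g: False, n: False}
  {n: True, g: True, k: False}


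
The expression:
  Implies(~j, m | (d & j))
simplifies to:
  j | m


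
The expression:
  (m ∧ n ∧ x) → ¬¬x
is always true.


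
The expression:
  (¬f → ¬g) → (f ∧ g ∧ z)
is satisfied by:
  {g: True, z: True, f: False}
  {g: True, z: False, f: False}
  {g: True, f: True, z: True}


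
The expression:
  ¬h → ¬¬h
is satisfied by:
  {h: True}


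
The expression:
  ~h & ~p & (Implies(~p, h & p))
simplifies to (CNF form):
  False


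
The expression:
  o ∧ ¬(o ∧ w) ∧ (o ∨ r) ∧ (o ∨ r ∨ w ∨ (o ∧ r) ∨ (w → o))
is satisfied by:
  {o: True, w: False}


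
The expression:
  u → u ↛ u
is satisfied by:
  {u: False}


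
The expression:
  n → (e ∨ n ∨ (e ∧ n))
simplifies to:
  True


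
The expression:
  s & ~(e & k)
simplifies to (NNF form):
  s & (~e | ~k)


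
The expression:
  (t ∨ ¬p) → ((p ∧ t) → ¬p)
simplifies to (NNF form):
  ¬p ∨ ¬t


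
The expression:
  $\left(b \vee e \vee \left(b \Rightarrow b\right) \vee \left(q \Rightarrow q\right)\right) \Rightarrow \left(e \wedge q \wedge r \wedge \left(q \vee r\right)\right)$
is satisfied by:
  {r: True, e: True, q: True}


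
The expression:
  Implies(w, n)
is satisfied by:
  {n: True, w: False}
  {w: False, n: False}
  {w: True, n: True}


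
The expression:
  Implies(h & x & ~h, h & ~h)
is always true.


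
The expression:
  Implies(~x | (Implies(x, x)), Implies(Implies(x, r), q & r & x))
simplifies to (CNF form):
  x & (q | ~r)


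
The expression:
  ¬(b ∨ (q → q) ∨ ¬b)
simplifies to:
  False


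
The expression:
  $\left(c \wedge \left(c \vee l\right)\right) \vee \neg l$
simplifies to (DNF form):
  $c \vee \neg l$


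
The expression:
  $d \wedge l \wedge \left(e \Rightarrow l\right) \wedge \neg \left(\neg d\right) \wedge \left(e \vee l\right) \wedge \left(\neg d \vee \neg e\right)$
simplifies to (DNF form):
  $d \wedge l \wedge \neg e$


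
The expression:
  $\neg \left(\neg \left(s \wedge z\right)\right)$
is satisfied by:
  {z: True, s: True}


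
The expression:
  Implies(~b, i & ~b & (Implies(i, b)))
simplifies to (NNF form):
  b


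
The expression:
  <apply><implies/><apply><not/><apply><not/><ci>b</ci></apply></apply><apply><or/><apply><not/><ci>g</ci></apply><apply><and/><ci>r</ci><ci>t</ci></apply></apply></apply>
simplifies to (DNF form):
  <apply><or/><apply><not/><ci>b</ci></apply><apply><not/><ci>g</ci></apply><apply><and/><ci>r</ci><ci>t</ci></apply></apply>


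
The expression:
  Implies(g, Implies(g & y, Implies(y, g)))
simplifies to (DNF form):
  True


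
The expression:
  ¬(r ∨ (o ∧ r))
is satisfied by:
  {r: False}


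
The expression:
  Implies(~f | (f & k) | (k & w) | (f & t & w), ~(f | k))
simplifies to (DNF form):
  (~f & ~k) | (~k & ~t) | (~k & ~w)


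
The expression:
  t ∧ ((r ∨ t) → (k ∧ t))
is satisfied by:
  {t: True, k: True}


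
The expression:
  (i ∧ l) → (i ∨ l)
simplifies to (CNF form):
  True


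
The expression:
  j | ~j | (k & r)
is always true.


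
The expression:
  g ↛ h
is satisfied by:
  {g: True, h: False}


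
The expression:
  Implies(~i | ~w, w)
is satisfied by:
  {w: True}


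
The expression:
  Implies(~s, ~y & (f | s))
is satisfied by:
  {s: True, f: True, y: False}
  {s: True, y: False, f: False}
  {s: True, f: True, y: True}
  {s: True, y: True, f: False}
  {f: True, y: False, s: False}


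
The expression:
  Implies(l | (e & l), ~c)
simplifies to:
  ~c | ~l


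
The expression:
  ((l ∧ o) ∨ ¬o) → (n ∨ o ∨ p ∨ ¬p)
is always true.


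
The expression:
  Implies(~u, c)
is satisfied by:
  {c: True, u: True}
  {c: True, u: False}
  {u: True, c: False}


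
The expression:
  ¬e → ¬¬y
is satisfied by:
  {y: True, e: True}
  {y: True, e: False}
  {e: True, y: False}


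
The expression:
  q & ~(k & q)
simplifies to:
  q & ~k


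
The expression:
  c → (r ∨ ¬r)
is always true.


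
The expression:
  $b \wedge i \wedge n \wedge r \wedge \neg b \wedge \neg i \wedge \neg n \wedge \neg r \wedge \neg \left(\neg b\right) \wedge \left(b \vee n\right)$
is never true.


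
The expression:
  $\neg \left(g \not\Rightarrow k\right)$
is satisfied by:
  {k: True, g: False}
  {g: False, k: False}
  {g: True, k: True}


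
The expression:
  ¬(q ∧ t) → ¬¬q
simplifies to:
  q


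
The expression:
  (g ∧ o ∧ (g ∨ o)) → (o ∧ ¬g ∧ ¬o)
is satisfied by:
  {g: False, o: False}
  {o: True, g: False}
  {g: True, o: False}


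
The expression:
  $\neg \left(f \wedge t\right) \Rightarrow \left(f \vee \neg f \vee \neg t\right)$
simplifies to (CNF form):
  $\text{True}$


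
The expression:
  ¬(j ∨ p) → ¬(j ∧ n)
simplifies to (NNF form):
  True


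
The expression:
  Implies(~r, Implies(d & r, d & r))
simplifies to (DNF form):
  True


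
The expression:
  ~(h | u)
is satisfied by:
  {u: False, h: False}


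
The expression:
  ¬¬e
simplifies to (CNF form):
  e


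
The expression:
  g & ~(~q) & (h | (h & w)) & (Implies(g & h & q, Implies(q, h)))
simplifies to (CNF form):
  g & h & q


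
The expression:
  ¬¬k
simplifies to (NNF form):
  k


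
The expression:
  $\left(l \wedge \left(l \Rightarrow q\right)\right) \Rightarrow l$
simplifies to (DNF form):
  $\text{True}$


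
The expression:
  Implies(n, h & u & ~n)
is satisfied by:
  {n: False}


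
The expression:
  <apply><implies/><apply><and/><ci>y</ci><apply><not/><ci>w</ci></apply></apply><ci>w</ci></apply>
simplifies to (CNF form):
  <apply><or/><ci>w</ci><apply><not/><ci>y</ci></apply></apply>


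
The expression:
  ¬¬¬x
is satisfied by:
  {x: False}


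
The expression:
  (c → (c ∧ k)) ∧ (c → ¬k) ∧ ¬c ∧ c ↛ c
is never true.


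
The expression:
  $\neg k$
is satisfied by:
  {k: False}


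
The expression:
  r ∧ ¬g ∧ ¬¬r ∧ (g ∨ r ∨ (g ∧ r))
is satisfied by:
  {r: True, g: False}


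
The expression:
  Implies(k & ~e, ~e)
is always true.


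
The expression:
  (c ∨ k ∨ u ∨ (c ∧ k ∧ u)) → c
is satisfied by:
  {c: True, u: False, k: False}
  {c: True, k: True, u: False}
  {c: True, u: True, k: False}
  {c: True, k: True, u: True}
  {k: False, u: False, c: False}


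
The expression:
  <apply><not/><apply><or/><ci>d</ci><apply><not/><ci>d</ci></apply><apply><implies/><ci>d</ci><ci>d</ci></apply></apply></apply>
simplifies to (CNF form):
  <false/>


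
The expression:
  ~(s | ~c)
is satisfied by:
  {c: True, s: False}


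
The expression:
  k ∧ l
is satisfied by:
  {k: True, l: True}


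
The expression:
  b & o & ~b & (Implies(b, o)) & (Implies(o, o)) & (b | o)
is never true.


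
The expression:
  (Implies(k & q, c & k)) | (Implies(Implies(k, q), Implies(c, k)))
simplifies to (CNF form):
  True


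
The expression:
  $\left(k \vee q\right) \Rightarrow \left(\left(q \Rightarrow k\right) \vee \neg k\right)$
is always true.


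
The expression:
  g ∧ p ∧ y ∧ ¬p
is never true.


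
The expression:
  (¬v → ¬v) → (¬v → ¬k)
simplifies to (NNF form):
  v ∨ ¬k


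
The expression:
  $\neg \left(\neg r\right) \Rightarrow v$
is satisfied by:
  {v: True, r: False}
  {r: False, v: False}
  {r: True, v: True}


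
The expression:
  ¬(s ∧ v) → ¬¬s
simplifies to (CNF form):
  s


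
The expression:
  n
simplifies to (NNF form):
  n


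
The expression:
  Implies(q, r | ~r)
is always true.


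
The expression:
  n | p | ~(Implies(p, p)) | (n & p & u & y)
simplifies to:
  n | p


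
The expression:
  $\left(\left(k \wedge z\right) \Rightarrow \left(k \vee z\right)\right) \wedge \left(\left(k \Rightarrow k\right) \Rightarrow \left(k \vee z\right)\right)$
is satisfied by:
  {k: True, z: True}
  {k: True, z: False}
  {z: True, k: False}


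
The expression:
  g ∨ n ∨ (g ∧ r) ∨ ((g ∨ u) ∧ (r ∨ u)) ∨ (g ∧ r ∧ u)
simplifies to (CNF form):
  g ∨ n ∨ u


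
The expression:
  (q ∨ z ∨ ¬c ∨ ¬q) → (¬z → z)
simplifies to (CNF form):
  z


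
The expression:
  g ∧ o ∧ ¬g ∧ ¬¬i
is never true.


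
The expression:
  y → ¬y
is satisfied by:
  {y: False}


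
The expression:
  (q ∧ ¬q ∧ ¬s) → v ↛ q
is always true.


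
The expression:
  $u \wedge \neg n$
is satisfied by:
  {u: True, n: False}


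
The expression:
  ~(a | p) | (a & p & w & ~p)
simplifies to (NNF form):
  ~a & ~p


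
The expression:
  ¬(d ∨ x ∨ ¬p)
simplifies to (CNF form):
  p ∧ ¬d ∧ ¬x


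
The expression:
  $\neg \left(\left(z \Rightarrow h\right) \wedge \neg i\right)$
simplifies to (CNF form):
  $\left(i \vee z\right) \wedge \left(i \vee \neg h\right)$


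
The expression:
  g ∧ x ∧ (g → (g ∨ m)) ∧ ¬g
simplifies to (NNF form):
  False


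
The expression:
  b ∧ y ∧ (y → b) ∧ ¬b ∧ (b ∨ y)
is never true.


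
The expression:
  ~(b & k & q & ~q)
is always true.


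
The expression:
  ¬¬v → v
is always true.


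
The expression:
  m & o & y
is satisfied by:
  {m: True, o: True, y: True}


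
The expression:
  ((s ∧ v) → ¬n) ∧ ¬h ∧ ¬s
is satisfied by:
  {h: False, s: False}


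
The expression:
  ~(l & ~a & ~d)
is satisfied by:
  {a: True, d: True, l: False}
  {a: True, l: False, d: False}
  {d: True, l: False, a: False}
  {d: False, l: False, a: False}
  {a: True, d: True, l: True}
  {a: True, l: True, d: False}
  {d: True, l: True, a: False}


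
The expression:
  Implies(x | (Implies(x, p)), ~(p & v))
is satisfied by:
  {p: False, v: False}
  {v: True, p: False}
  {p: True, v: False}


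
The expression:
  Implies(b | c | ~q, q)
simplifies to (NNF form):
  q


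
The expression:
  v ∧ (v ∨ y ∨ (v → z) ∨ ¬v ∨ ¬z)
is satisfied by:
  {v: True}


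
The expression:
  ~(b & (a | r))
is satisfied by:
  {a: False, b: False, r: False}
  {r: True, a: False, b: False}
  {a: True, r: False, b: False}
  {r: True, a: True, b: False}
  {b: True, r: False, a: False}


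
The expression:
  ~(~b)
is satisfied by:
  {b: True}


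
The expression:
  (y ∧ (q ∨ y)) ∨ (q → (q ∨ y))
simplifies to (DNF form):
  True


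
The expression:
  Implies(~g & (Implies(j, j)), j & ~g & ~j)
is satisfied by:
  {g: True}


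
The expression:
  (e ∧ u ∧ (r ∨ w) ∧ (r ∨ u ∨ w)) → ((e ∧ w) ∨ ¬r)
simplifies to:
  w ∨ ¬e ∨ ¬r ∨ ¬u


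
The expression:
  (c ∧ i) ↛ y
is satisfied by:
  {c: True, i: True, y: False}


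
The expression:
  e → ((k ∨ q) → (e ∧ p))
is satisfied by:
  {p: True, k: False, e: False, q: False}
  {p: True, q: True, k: False, e: False}
  {p: True, k: True, e: False, q: False}
  {p: True, q: True, k: True, e: False}
  {q: False, k: False, e: False, p: False}
  {q: True, k: False, e: False, p: False}
  {k: True, q: False, e: False, p: False}
  {q: True, k: True, e: False, p: False}
  {e: True, p: True, q: False, k: False}
  {q: True, e: True, p: True, k: False}
  {e: True, p: True, k: True, q: False}
  {q: True, e: True, p: True, k: True}
  {e: True, p: False, k: False, q: False}


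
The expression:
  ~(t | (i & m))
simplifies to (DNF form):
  (~i & ~t) | (~m & ~t)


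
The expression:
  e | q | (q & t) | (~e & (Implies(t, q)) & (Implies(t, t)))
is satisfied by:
  {q: True, e: True, t: False}
  {q: True, e: False, t: False}
  {e: True, q: False, t: False}
  {q: False, e: False, t: False}
  {q: True, t: True, e: True}
  {q: True, t: True, e: False}
  {t: True, e: True, q: False}


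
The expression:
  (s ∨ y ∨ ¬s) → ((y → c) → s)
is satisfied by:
  {s: True, y: True, c: False}
  {s: True, y: False, c: False}
  {s: True, c: True, y: True}
  {s: True, c: True, y: False}
  {y: True, c: False, s: False}


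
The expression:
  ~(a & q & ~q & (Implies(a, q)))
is always true.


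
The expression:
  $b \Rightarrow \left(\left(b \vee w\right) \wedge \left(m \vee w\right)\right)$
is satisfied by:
  {m: True, w: True, b: False}
  {m: True, w: False, b: False}
  {w: True, m: False, b: False}
  {m: False, w: False, b: False}
  {b: True, m: True, w: True}
  {b: True, m: True, w: False}
  {b: True, w: True, m: False}


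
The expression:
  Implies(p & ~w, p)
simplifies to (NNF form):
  True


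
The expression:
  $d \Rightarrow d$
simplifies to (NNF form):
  $\text{True}$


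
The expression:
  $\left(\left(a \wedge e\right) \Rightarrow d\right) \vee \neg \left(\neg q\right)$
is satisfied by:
  {d: True, q: True, e: False, a: False}
  {d: True, e: False, q: False, a: False}
  {q: True, d: False, e: False, a: False}
  {d: False, e: False, q: False, a: False}
  {a: True, d: True, q: True, e: False}
  {a: True, d: True, e: False, q: False}
  {a: True, q: True, d: False, e: False}
  {a: True, d: False, e: False, q: False}
  {d: True, e: True, q: True, a: False}
  {d: True, e: True, a: False, q: False}
  {e: True, q: True, a: False, d: False}
  {e: True, a: False, q: False, d: False}
  {d: True, e: True, a: True, q: True}
  {d: True, e: True, a: True, q: False}
  {e: True, a: True, q: True, d: False}


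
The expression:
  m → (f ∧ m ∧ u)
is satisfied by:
  {u: True, f: True, m: False}
  {u: True, f: False, m: False}
  {f: True, u: False, m: False}
  {u: False, f: False, m: False}
  {u: True, m: True, f: True}


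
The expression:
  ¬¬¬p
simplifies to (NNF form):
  ¬p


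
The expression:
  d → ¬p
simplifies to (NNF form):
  ¬d ∨ ¬p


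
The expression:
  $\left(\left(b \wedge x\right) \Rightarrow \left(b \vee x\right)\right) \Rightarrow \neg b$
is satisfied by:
  {b: False}


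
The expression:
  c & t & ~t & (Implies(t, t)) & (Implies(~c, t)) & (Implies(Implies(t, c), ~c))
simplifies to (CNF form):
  False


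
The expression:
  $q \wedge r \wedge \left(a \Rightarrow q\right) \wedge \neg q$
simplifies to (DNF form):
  $\text{False}$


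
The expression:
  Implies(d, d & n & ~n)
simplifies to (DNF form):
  ~d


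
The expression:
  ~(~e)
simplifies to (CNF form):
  e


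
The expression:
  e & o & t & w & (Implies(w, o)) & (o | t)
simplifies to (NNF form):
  e & o & t & w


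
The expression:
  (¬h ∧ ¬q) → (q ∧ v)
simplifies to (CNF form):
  h ∨ q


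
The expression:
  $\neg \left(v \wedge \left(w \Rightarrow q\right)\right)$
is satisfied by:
  {w: True, q: False, v: False}
  {q: False, v: False, w: False}
  {w: True, q: True, v: False}
  {q: True, w: False, v: False}
  {v: True, w: True, q: False}


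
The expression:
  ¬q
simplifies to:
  ¬q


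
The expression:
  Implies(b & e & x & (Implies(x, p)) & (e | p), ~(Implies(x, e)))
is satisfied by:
  {p: False, e: False, x: False, b: False}
  {b: True, p: False, e: False, x: False}
  {x: True, p: False, e: False, b: False}
  {b: True, x: True, p: False, e: False}
  {e: True, b: False, p: False, x: False}
  {b: True, e: True, p: False, x: False}
  {x: True, e: True, b: False, p: False}
  {b: True, x: True, e: True, p: False}
  {p: True, x: False, e: False, b: False}
  {b: True, p: True, x: False, e: False}
  {x: True, p: True, b: False, e: False}
  {b: True, x: True, p: True, e: False}
  {e: True, p: True, x: False, b: False}
  {b: True, e: True, p: True, x: False}
  {x: True, e: True, p: True, b: False}


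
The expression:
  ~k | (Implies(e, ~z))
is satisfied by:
  {k: False, z: False, e: False}
  {e: True, k: False, z: False}
  {z: True, k: False, e: False}
  {e: True, z: True, k: False}
  {k: True, e: False, z: False}
  {e: True, k: True, z: False}
  {z: True, k: True, e: False}


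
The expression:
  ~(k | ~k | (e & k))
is never true.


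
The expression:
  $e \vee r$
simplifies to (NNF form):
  $e \vee r$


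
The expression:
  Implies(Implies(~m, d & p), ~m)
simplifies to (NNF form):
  ~m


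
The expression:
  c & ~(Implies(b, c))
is never true.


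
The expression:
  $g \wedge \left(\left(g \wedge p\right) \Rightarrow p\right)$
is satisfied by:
  {g: True}


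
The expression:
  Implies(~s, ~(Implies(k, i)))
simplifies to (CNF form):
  (k | s) & (s | ~i)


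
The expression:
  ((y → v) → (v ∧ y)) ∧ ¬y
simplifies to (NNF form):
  False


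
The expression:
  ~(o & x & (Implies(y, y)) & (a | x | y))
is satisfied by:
  {o: False, x: False}
  {x: True, o: False}
  {o: True, x: False}


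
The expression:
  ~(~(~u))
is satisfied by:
  {u: False}


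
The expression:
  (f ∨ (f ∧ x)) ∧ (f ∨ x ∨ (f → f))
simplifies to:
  f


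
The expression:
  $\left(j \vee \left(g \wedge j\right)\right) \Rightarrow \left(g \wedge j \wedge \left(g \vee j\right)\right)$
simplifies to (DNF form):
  $g \vee \neg j$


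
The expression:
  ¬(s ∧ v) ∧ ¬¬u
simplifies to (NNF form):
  u ∧ (¬s ∨ ¬v)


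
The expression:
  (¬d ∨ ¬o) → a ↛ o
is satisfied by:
  {a: True, d: True, o: False}
  {a: True, o: False, d: False}
  {a: True, d: True, o: True}
  {d: True, o: True, a: False}


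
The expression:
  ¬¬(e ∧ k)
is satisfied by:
  {e: True, k: True}


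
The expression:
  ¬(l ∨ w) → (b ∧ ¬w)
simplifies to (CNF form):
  b ∨ l ∨ w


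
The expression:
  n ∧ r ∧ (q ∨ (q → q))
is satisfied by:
  {r: True, n: True}


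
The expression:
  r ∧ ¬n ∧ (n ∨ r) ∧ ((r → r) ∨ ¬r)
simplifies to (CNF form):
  r ∧ ¬n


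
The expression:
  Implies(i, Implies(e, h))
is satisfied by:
  {h: True, e: False, i: False}
  {e: False, i: False, h: False}
  {h: True, i: True, e: False}
  {i: True, e: False, h: False}
  {h: True, e: True, i: False}
  {e: True, h: False, i: False}
  {h: True, i: True, e: True}


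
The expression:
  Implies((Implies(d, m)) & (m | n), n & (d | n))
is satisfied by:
  {n: True, m: False}
  {m: False, n: False}
  {m: True, n: True}


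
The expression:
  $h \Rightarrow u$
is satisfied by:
  {u: True, h: False}
  {h: False, u: False}
  {h: True, u: True}


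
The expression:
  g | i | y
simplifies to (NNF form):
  g | i | y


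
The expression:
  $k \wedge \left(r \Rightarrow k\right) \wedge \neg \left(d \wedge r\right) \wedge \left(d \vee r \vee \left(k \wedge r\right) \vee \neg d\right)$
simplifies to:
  $k \wedge \left(\neg d \vee \neg r\right)$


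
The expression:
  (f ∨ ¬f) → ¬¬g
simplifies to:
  g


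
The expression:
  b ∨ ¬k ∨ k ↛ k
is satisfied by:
  {b: True, k: False}
  {k: False, b: False}
  {k: True, b: True}


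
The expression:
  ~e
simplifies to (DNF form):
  ~e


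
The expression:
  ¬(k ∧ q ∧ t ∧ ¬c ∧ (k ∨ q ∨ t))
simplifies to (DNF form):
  c ∨ ¬k ∨ ¬q ∨ ¬t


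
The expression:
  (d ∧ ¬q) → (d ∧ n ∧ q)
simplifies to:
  q ∨ ¬d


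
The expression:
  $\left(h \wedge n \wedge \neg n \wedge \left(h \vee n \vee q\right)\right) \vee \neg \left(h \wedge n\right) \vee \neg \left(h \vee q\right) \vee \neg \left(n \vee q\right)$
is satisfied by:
  {h: False, n: False}
  {n: True, h: False}
  {h: True, n: False}


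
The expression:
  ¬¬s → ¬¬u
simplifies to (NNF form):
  u ∨ ¬s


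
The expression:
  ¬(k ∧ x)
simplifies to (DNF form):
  ¬k ∨ ¬x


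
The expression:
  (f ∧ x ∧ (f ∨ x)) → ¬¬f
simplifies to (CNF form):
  True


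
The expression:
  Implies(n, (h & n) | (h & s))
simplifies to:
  h | ~n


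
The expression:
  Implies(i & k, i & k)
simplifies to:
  True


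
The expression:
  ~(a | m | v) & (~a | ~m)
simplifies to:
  ~a & ~m & ~v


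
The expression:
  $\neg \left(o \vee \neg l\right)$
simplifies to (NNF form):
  $l \wedge \neg o$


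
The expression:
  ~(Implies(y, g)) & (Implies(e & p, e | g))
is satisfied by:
  {y: True, g: False}


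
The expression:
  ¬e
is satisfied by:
  {e: False}


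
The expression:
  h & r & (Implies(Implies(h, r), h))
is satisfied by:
  {r: True, h: True}


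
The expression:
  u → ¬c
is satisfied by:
  {u: False, c: False}
  {c: True, u: False}
  {u: True, c: False}


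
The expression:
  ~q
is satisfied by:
  {q: False}


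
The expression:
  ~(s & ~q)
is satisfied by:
  {q: True, s: False}
  {s: False, q: False}
  {s: True, q: True}


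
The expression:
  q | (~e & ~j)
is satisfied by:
  {q: True, e: False, j: False}
  {j: True, q: True, e: False}
  {q: True, e: True, j: False}
  {j: True, q: True, e: True}
  {j: False, e: False, q: False}


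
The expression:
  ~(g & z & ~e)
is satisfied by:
  {e: True, g: False, z: False}
  {g: False, z: False, e: False}
  {z: True, e: True, g: False}
  {z: True, g: False, e: False}
  {e: True, g: True, z: False}
  {g: True, e: False, z: False}
  {z: True, g: True, e: True}


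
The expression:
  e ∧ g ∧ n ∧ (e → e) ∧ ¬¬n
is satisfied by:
  {g: True, e: True, n: True}


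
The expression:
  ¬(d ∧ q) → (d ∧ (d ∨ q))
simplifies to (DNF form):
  d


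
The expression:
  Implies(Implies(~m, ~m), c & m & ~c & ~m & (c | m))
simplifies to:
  False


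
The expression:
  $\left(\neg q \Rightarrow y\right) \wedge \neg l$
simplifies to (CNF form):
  $\neg l \wedge \left(q \vee y\right)$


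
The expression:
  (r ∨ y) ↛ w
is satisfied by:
  {r: True, y: True, w: False}
  {r: True, y: False, w: False}
  {y: True, r: False, w: False}


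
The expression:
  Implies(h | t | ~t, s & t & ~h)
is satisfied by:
  {t: True, s: True, h: False}


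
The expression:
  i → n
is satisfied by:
  {n: True, i: False}
  {i: False, n: False}
  {i: True, n: True}


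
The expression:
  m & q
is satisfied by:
  {m: True, q: True}


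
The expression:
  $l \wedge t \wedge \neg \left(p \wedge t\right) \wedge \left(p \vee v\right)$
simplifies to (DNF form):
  $l \wedge t \wedge v \wedge \neg p$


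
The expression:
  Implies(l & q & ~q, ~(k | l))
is always true.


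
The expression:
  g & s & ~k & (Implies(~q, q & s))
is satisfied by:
  {g: True, s: True, q: True, k: False}


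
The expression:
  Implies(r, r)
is always true.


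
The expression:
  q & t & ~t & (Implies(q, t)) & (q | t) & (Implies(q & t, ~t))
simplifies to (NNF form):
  False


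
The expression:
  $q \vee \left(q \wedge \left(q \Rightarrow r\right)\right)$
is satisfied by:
  {q: True}


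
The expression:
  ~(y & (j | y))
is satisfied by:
  {y: False}


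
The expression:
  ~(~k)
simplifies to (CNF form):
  k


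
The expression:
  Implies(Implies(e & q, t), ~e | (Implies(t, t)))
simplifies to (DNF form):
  True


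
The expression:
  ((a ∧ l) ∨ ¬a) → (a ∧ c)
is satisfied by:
  {a: True, c: True, l: False}
  {a: True, l: False, c: False}
  {a: True, c: True, l: True}


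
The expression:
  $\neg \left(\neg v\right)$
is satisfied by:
  {v: True}


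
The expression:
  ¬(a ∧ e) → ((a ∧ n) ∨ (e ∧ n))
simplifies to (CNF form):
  (a ∨ e) ∧ (a ∨ n) ∧ (e ∨ n) ∧ (a ∨ e ∨ n)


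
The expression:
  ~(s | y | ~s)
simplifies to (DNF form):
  False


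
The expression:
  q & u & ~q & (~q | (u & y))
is never true.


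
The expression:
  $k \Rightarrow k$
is always true.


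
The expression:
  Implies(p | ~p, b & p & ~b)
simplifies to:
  False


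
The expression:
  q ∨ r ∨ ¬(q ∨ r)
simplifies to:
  True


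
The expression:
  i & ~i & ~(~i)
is never true.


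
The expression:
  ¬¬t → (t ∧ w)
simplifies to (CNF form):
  w ∨ ¬t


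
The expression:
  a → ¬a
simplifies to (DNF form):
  ¬a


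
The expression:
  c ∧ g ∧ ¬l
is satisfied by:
  {c: True, g: True, l: False}


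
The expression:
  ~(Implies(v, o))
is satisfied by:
  {v: True, o: False}


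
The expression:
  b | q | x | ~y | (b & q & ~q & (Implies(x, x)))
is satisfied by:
  {b: True, q: True, x: True, y: False}
  {b: True, q: True, x: False, y: False}
  {b: True, x: True, q: False, y: False}
  {b: True, x: False, q: False, y: False}
  {q: True, x: True, b: False, y: False}
  {q: True, b: False, x: False, y: False}
  {q: False, x: True, b: False, y: False}
  {q: False, b: False, x: False, y: False}
  {b: True, y: True, q: True, x: True}
  {b: True, y: True, q: True, x: False}
  {b: True, y: True, x: True, q: False}
  {b: True, y: True, x: False, q: False}
  {y: True, q: True, x: True, b: False}
  {y: True, q: True, x: False, b: False}
  {y: True, x: True, q: False, b: False}


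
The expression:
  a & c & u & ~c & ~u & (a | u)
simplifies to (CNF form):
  False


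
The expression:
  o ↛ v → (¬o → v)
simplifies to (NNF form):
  True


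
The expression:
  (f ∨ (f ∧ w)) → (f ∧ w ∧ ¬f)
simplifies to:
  ¬f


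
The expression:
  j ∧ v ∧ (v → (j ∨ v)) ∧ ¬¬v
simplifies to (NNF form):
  j ∧ v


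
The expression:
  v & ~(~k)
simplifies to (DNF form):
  k & v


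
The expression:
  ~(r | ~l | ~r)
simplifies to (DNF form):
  False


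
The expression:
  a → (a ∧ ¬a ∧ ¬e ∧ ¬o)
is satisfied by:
  {a: False}


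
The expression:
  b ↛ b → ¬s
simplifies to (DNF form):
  True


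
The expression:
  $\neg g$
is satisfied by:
  {g: False}


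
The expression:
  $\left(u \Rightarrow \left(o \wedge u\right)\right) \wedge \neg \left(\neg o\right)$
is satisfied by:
  {o: True}


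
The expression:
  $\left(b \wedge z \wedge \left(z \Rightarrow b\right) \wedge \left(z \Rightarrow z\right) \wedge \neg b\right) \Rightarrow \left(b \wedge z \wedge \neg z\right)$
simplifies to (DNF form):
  $\text{True}$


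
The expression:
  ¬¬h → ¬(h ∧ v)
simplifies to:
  ¬h ∨ ¬v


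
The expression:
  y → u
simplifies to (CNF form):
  u ∨ ¬y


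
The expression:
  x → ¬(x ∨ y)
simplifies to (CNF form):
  ¬x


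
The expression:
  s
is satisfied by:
  {s: True}


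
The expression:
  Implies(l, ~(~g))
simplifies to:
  g | ~l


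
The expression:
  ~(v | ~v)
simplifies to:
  False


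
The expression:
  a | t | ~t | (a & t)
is always true.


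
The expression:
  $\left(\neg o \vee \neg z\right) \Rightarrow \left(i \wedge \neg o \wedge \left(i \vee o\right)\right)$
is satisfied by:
  {z: True, i: True, o: False}
  {i: True, o: False, z: False}
  {z: True, o: True, i: True}
  {z: True, o: True, i: False}


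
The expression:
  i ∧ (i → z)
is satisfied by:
  {z: True, i: True}


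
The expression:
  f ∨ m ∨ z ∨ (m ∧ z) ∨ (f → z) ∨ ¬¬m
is always true.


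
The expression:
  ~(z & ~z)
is always true.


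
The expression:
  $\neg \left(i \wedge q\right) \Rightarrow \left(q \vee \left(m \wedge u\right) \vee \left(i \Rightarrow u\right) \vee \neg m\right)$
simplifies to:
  $q \vee u \vee \neg i \vee \neg m$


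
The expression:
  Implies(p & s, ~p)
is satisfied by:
  {s: False, p: False}
  {p: True, s: False}
  {s: True, p: False}


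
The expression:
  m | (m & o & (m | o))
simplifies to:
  m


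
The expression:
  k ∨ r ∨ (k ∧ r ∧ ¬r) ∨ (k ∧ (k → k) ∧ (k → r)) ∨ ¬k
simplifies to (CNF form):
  True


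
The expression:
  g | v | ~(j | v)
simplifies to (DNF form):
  g | v | ~j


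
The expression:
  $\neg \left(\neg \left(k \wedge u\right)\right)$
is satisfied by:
  {u: True, k: True}


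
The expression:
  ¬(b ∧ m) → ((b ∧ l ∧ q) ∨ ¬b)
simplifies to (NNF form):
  m ∨ (l ∧ q) ∨ ¬b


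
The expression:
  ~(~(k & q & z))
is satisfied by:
  {z: True, q: True, k: True}


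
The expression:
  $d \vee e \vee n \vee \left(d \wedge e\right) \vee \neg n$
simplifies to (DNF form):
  $\text{True}$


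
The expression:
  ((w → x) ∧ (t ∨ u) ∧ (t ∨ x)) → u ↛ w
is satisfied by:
  {x: False, w: False, u: False, t: False}
  {u: True, x: False, w: False, t: False}
  {t: True, u: True, x: False, w: False}
  {w: True, t: False, x: False, u: False}
  {t: True, w: True, x: False, u: False}
  {u: True, w: True, t: False, x: False}
  {t: True, u: True, w: True, x: False}
  {w: False, x: True, u: False, t: False}
  {u: True, w: False, x: True, t: False}
  {t: True, u: True, w: False, x: True}
  {w: True, x: True, u: False, t: False}


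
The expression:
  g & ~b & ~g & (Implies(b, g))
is never true.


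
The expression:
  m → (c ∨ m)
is always true.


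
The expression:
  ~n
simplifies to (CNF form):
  ~n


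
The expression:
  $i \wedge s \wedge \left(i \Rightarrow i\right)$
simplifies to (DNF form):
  $i \wedge s$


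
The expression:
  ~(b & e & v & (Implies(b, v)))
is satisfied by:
  {v: False, b: False, e: False}
  {e: True, v: False, b: False}
  {b: True, v: False, e: False}
  {e: True, b: True, v: False}
  {v: True, e: False, b: False}
  {e: True, v: True, b: False}
  {b: True, v: True, e: False}
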